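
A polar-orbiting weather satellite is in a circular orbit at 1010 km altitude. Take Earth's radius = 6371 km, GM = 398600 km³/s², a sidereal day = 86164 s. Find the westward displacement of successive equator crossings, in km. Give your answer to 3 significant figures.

2930 km

Semi-major axis a = 6371 + 1010 = 7381 km. Period T = 2π√(a³/μ) = 2π√(7381³/398600) = 6310.8 s = 105.18 min.
During one orbit Earth rotates (6310.8 / 86164) × 360° = 26.37°.
At the equator that is 26.37° × (2π·6371/360) km/° = 26.37 × 111.2 = 2932 km.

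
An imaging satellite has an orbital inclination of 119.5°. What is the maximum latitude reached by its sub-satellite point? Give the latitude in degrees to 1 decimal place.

60.5°

Retrograde orbit: the ground track reaches ±(180° − i) = ±(180 − 119.5) = ±60.5°.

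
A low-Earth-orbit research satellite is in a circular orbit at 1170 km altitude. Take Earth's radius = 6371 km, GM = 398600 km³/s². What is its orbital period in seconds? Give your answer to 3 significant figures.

Semi-major axis a = 6371 + 1170 = 7541 km. Period T = 2π√(a³/μ) = 2π√(7541³/398600) = 6517.1 s = 108.62 min.

6520 seconds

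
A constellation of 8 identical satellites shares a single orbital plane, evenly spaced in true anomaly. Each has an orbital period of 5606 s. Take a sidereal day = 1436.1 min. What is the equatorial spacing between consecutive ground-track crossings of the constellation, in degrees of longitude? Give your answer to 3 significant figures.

Single-satellite node shift = (5606.0/86166) × 360° = 23.42°.
With 8 satellites evenly phased, successive equator crossings are 23.42/8 = 2.928° apart.

2.93°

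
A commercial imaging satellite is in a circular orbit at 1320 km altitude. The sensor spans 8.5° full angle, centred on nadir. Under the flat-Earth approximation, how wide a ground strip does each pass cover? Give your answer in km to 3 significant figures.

196 km

Half-angle = 8.5°/2 = 4.25°.
Swath width ≈ 2h·tan(θ/2) = 2 × 1320 × tan(4.25°) = 196.2 km.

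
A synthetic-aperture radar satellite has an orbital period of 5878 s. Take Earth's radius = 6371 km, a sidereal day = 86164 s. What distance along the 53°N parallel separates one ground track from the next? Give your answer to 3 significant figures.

Node shift per orbit = (5878.0/86164) × 360° = 24.56°.
Equatorial spacing = 24.56 × 111.2 km/° = 2731 km.
At 53° latitude, spacing = 2731 × cos(53°) = 1643 km.

1640 km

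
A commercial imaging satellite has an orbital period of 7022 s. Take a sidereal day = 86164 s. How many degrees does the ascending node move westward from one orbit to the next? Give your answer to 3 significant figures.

29.3°

During one orbit Earth rotates (7022.0 / 86164) × 360° = 29.34°.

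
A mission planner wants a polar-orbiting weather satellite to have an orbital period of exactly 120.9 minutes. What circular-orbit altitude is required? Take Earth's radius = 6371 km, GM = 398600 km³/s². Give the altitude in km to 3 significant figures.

1730 km

T = 120.9 min = 7254.0 s.
From T = 2π√(a³/μ): a = (μ T²/4π²)^(1/3) = (398600 × 7254.0² / 4π²)^(1/3) = 8099 km.
Altitude h = a − R = 8099 − 6371 = 1728 km.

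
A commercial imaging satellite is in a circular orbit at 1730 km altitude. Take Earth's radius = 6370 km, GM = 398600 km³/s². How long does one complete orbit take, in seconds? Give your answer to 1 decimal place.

Semi-major axis a = 6370 + 1730 = 8100 km. Period T = 2π√(a³/μ) = 2π√(8100³/398600) = 7255.0 s = 120.92 min.

7255.0 seconds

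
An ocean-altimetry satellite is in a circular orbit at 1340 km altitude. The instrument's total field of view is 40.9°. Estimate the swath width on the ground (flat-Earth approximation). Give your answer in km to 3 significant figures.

999 km

Half-angle = 40.9°/2 = 20.45°.
Swath width ≈ 2h·tan(θ/2) = 2 × 1340 × tan(20.45°) = 999.3 km.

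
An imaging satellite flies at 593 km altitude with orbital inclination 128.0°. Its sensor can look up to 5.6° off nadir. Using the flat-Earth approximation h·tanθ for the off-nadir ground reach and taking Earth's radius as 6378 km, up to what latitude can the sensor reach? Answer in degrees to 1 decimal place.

Retrograde orbit: the ground track reaches ±(180° − i) = ±(180 − 128.0) = ±52.0°.
Sensor half-swath on the ground ≈ 593·tan(5.6°) = 58 km = 0.52° of latitude.
Maximum observable latitude ≈ 52.0 + 0.52 = 52.5°.

52.5°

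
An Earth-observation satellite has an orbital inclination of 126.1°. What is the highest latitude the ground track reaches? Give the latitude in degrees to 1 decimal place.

53.9°

Retrograde orbit: the ground track reaches ±(180° − i) = ±(180 − 126.1) = ±53.9°.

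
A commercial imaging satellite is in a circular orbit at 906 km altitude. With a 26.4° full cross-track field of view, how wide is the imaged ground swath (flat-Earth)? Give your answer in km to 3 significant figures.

Half-angle = 26.4°/2 = 13.2°.
Swath width ≈ 2h·tan(θ/2) = 2 × 906 × tan(13.2°) = 425.0 km.

425 km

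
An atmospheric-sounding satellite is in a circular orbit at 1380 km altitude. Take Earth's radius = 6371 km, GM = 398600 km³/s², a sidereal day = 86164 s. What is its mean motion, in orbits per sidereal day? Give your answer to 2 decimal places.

Semi-major axis a = 6371 + 1380 = 7751 km. Period T = 2π√(a³/μ) = 2π√(7751³/398600) = 6791.2 s = 113.19 min.
Orbits per sidereal day = 86164 / 6791.2 = 12.688.

12.69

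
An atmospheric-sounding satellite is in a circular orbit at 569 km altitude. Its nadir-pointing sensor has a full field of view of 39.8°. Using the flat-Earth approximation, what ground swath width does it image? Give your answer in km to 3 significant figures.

412 km

Half-angle = 39.8°/2 = 19.9°.
Swath width ≈ 2h·tan(θ/2) = 2 × 569 × tan(19.9°) = 412.0 km.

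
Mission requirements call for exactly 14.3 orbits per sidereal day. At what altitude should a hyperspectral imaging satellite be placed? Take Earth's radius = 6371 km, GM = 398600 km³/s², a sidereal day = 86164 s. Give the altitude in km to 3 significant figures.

786 km

Required period T = 86164 / 14.3 = 6025.5 s.
From T = 2π√(a³/μ): a = (μ T²/4π²)^(1/3) = (398600 × 6025.5² / 4π²)^(1/3) = 7157 km.
Altitude h = a − R = 7157 − 6371 = 786 km.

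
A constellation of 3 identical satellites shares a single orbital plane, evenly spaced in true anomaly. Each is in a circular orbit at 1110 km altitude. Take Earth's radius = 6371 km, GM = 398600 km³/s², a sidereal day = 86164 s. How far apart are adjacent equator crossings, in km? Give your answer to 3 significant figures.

997 km

Semi-major axis a = 6371 + 1110 = 7481 km. Period T = 2π√(a³/μ) = 2π√(7481³/398600) = 6439.5 s = 107.32 min.
Single-satellite node shift = (6439.5/86164) × 360° = 26.90°.
With 3 satellites evenly phased, successive equator crossings are 26.90/3 = 8.968° apart.
That is 8.968 × 111.2 = 997 km at the equator.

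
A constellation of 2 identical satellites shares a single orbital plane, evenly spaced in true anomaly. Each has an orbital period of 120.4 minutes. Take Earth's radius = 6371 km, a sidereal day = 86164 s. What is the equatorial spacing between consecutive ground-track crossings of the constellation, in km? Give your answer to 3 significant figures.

1680 km

T = 120.4 min = 7224.0 s.
Single-satellite node shift = (7224.0/86164) × 360° = 30.18°.
With 2 satellites evenly phased, successive equator crossings are 30.18/2 = 15.091° apart.
That is 15.091 × 111.2 = 1678 km at the equator.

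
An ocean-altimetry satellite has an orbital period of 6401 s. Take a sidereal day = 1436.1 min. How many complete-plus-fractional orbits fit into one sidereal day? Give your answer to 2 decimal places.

13.46

Orbits per sidereal day = 86166 / 6401.0 = 13.461.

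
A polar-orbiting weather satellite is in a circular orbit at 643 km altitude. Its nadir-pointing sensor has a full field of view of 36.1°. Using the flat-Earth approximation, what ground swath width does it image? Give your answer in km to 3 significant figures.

Half-angle = 36.1°/2 = 18.05°.
Swath width ≈ 2h·tan(θ/2) = 2 × 643 × tan(18.05°) = 419.1 km.

419 km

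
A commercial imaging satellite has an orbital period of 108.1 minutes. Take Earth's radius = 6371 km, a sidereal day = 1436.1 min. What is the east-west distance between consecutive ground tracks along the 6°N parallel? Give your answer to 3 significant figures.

3000 km

T = 108.1 min = 6486.0 s.
Node shift per orbit = (6486.0/86166) × 360° = 27.10°.
Equatorial spacing = 27.10 × 111.2 km/° = 3013 km.
At 6° latitude, spacing = 3013 × cos(6°) = 2997 km.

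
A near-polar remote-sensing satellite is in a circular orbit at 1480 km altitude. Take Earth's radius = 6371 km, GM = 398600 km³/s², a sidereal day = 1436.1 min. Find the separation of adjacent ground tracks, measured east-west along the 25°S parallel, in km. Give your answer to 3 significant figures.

2910 km

Semi-major axis a = 6371 + 1480 = 7851 km. Period T = 2π√(a³/μ) = 2π√(7851³/398600) = 6923.1 s = 115.38 min.
Node shift per orbit = (6923.1/86166) × 360° = 28.92°.
Equatorial spacing = 28.92 × 111.2 km/° = 3216 km.
At 25° latitude, spacing = 3216 × cos(25°) = 2915 km.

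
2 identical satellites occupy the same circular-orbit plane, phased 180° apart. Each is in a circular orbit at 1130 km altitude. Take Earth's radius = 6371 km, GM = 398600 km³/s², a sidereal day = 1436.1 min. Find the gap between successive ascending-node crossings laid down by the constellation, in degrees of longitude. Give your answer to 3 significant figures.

Semi-major axis a = 6371 + 1130 = 7501 km. Period T = 2π√(a³/μ) = 2π√(7501³/398600) = 6465.3 s = 107.76 min.
Single-satellite node shift = (6465.3/86166) × 360° = 27.01°.
With 2 satellites evenly phased, successive equator crossings are 27.01/2 = 13.506° apart.

13.5°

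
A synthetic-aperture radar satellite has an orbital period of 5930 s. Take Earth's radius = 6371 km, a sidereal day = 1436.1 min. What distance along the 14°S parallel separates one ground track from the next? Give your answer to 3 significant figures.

2670 km

Node shift per orbit = (5930.0/86166) × 360° = 24.78°.
Equatorial spacing = 24.78 × 111.2 km/° = 2755 km.
At 14° latitude, spacing = 2755 × cos(14°) = 2673 km.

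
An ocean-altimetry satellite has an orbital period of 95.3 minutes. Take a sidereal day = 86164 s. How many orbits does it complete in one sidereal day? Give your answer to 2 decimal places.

T = 95.3 min = 5718.0 s.
Orbits per sidereal day = 86164 / 5718.0 = 15.069.

15.07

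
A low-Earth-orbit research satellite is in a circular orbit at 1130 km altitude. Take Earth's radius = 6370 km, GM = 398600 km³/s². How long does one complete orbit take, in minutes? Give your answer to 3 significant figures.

Semi-major axis a = 6370 + 1130 = 7500 km. Period T = 2π√(a³/μ) = 2π√(7500³/398600) = 6464.0 s = 107.73 min.

108 min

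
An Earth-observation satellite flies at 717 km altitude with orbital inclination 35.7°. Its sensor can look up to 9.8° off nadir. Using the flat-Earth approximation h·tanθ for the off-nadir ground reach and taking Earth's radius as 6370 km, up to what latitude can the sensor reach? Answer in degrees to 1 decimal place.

For a prograde orbit the ground track reaches latitude ±i = ±35.7°.
Sensor half-swath on the ground ≈ 717·tan(9.8°) = 124 km = 1.11° of latitude.
Maximum observable latitude ≈ 35.7 + 1.11 = 36.8°.

36.8°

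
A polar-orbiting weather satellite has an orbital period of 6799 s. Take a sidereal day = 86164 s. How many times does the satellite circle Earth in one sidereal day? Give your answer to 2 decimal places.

Orbits per sidereal day = 86164 / 6799.0 = 12.673.

12.67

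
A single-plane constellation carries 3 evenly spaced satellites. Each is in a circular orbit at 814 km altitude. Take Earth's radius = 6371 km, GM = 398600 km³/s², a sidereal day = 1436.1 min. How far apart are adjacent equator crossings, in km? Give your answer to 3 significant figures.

Semi-major axis a = 6371 + 814 = 7185 km. Period T = 2π√(a³/μ) = 2π√(7185³/398600) = 6061.1 s = 101.02 min.
Single-satellite node shift = (6061.1/86166) × 360° = 25.32°.
With 3 satellites evenly phased, successive equator crossings are 25.32/3 = 8.441° apart.
That is 8.441 × 111.2 = 939 km at the equator.

939 km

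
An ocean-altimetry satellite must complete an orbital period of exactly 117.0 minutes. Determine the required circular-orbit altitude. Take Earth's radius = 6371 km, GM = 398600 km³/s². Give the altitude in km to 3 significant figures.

1550 km

T = 117.0 min = 7020.0 s.
From T = 2π√(a³/μ): a = (μ T²/4π²)^(1/3) = (398600 × 7020.0² / 4π²)^(1/3) = 7924 km.
Altitude h = a − R = 7924 − 6371 = 1553 km.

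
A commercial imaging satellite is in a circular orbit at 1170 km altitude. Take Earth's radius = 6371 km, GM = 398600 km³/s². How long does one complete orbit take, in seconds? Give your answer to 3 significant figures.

Semi-major axis a = 6371 + 1170 = 7541 km. Period T = 2π√(a³/μ) = 2π√(7541³/398600) = 6517.1 s = 108.62 min.

6520 seconds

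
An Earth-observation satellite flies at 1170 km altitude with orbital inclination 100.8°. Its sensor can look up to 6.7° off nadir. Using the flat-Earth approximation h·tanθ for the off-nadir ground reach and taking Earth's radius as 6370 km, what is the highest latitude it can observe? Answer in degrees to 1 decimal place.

80.4°

Retrograde orbit: the ground track reaches ±(180° − i) = ±(180 − 100.8) = ±79.2°.
Sensor half-swath on the ground ≈ 1170·tan(6.7°) = 137 km = 1.24° of latitude.
Maximum observable latitude ≈ 79.2 + 1.24 = 80.4°.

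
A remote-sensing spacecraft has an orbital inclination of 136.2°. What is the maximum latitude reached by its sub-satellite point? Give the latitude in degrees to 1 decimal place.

43.8°

Retrograde orbit: the ground track reaches ±(180° − i) = ±(180 − 136.2) = ±43.8°.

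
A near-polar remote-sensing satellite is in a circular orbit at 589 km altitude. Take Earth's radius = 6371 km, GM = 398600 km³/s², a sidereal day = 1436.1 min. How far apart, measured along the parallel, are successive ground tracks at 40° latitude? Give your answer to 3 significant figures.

2060 km

Semi-major axis a = 6371 + 589 = 6960 km. Period T = 2π√(a³/μ) = 2π√(6960³/398600) = 5778.6 s = 96.31 min.
Node shift per orbit = (5778.6/86166) × 360° = 24.14°.
Equatorial spacing = 24.14 × 111.2 km/° = 2685 km.
At 40° latitude, spacing = 2685 × cos(40°) = 2057 km.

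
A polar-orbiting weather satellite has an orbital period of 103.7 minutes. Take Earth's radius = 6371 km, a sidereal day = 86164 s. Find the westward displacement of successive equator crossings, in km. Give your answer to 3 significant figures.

2890 km

T = 103.7 min = 6222.0 s.
During one orbit Earth rotates (6222.0 / 86164) × 360° = 26.00°.
At the equator that is 26.00° × (2π·6371/360) km/° = 26.00 × 111.2 = 2891 km.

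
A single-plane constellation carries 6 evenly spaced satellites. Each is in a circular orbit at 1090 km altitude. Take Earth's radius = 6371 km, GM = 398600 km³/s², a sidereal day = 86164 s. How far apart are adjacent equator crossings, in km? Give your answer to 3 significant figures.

497 km

Semi-major axis a = 6371 + 1090 = 7461 km. Period T = 2π√(a³/μ) = 2π√(7461³/398600) = 6413.7 s = 106.89 min.
Single-satellite node shift = (6413.7/86164) × 360° = 26.80°.
With 6 satellites evenly phased, successive equator crossings are 26.80/6 = 4.466° apart.
That is 4.466 × 111.2 = 497 km at the equator.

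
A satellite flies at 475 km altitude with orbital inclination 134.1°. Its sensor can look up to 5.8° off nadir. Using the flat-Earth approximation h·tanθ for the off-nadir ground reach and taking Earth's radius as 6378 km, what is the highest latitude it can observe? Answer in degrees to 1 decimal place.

46.3°

Retrograde orbit: the ground track reaches ±(180° − i) = ±(180 − 134.1) = ±45.9°.
Sensor half-swath on the ground ≈ 475·tan(5.8°) = 48 km = 0.43° of latitude.
Maximum observable latitude ≈ 45.9 + 0.43 = 46.3°.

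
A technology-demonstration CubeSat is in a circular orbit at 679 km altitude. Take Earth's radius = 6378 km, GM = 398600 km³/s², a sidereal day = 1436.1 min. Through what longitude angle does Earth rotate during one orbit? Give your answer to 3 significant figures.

24.6°

Semi-major axis a = 6378 + 679 = 7057 km. Period T = 2π√(a³/μ) = 2π√(7057³/398600) = 5899.9 s = 98.33 min.
During one orbit Earth rotates (5899.9 / 86166) × 360° = 24.65°.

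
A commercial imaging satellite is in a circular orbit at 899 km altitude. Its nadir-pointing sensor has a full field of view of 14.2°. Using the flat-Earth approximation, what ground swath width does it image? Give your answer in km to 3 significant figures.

224 km

Half-angle = 14.2°/2 = 7.1°.
Swath width ≈ 2h·tan(θ/2) = 2 × 899 × tan(7.1°) = 224.0 km.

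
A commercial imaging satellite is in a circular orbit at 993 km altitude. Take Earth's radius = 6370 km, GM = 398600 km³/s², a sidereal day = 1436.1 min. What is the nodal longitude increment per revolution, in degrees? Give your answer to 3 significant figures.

26.3°

Semi-major axis a = 6370 + 993 = 7363 km. Period T = 2π√(a³/μ) = 2π√(7363³/398600) = 6287.7 s = 104.80 min.
During one orbit Earth rotates (6287.7 / 86166) × 360° = 26.27°.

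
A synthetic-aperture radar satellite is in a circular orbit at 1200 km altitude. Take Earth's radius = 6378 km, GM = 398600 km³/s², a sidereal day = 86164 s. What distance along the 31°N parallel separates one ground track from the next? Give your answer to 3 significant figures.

Semi-major axis a = 6378 + 1200 = 7578 km. Period T = 2π√(a³/μ) = 2π√(7578³/398600) = 6565.1 s = 109.42 min.
Node shift per orbit = (6565.1/86164) × 360° = 27.43°.
Equatorial spacing = 27.43 × 111.3 km/° = 3053 km.
At 31° latitude, spacing = 3053 × cos(31°) = 2617 km.

2620 km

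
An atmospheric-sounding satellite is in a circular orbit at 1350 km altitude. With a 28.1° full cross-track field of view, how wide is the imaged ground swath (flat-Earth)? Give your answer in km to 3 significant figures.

Half-angle = 28.1°/2 = 14.05°.
Swath width ≈ 2h·tan(θ/2) = 2 × 1350 × tan(14.05°) = 675.7 km.

676 km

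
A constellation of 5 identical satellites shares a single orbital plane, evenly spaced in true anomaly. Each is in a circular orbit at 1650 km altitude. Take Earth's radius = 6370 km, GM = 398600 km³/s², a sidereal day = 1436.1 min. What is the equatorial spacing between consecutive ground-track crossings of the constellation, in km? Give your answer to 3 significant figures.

664 km

Semi-major axis a = 6370 + 1650 = 8020 km. Period T = 2π√(a³/μ) = 2π√(8020³/398600) = 7147.8 s = 119.13 min.
Single-satellite node shift = (7147.8/86166) × 360° = 29.86°.
With 5 satellites evenly phased, successive equator crossings are 29.86/5 = 5.973° apart.
That is 5.973 × 111.2 = 664 km at the equator.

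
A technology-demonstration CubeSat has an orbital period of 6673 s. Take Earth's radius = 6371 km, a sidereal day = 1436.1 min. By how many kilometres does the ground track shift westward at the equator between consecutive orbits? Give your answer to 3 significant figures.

3100 km

During one orbit Earth rotates (6673.0 / 86166) × 360° = 27.88°.
At the equator that is 27.88° × (2π·6371/360) km/° = 27.88 × 111.2 = 3100 km.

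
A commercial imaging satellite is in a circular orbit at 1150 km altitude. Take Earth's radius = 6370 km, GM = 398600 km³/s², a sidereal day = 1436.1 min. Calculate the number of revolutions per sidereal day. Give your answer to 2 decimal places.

13.28

Semi-major axis a = 6370 + 1150 = 7520 km. Period T = 2π√(a³/μ) = 2π√(7520³/398600) = 6489.9 s = 108.16 min.
Orbits per sidereal day = 86166 / 6489.9 = 13.277.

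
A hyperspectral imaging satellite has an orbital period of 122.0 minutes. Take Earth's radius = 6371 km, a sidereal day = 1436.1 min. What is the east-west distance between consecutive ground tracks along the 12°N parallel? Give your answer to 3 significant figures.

T = 122.0 min = 7320.0 s.
Node shift per orbit = (7320.0/86166) × 360° = 30.58°.
Equatorial spacing = 30.58 × 111.2 km/° = 3401 km.
At 12° latitude, spacing = 3401 × cos(12°) = 3326 km.

3330 km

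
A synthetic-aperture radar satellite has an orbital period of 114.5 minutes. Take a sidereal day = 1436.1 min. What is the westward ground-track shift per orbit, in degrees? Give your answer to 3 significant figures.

28.7°

T = 114.5 min = 6870.0 s.
During one orbit Earth rotates (6870.0 / 86166) × 360° = 28.70°.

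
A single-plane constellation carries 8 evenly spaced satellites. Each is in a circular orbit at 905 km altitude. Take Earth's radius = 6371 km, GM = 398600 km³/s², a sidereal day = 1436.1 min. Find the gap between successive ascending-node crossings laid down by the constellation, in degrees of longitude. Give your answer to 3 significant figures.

3.23°

Semi-major axis a = 6371 + 905 = 7276 km. Period T = 2π√(a³/μ) = 2π√(7276³/398600) = 6176.6 s = 102.94 min.
Single-satellite node shift = (6176.6/86166) × 360° = 25.81°.
With 8 satellites evenly phased, successive equator crossings are 25.81/8 = 3.226° apart.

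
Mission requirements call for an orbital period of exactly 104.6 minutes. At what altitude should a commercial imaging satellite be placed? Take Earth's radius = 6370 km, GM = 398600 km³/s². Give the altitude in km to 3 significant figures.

984 km

T = 104.6 min = 6276.0 s.
From T = 2π√(a³/μ): a = (μ T²/4π²)^(1/3) = (398600 × 6276.0² / 4π²)^(1/3) = 7354 km.
Altitude h = a − R = 7354 − 6370 = 984 km.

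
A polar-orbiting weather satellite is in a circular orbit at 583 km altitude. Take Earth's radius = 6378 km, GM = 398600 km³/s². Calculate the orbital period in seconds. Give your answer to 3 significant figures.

5780 seconds

Semi-major axis a = 6378 + 583 = 6961 km. Period T = 2π√(a³/μ) = 2π√(6961³/398600) = 5779.9 s = 96.33 min.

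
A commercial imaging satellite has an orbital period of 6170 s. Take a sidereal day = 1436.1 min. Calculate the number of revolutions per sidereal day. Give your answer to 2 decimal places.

Orbits per sidereal day = 86166 / 6170.0 = 13.965.

13.97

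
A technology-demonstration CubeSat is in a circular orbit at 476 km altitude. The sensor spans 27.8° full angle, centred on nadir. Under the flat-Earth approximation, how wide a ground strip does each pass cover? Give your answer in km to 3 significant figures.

Half-angle = 27.8°/2 = 13.9°.
Swath width ≈ 2h·tan(θ/2) = 2 × 476 × tan(13.9°) = 235.6 km.

236 km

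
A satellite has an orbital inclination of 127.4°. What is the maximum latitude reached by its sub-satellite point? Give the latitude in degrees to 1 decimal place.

Retrograde orbit: the ground track reaches ±(180° − i) = ±(180 − 127.4) = ±52.6°.

52.6°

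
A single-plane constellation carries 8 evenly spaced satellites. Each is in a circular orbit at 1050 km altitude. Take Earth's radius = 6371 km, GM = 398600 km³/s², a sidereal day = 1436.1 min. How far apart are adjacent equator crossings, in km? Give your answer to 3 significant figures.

Semi-major axis a = 6371 + 1050 = 7421 km. Period T = 2π√(a³/μ) = 2π√(7421³/398600) = 6362.2 s = 106.04 min.
Single-satellite node shift = (6362.2/86166) × 360° = 26.58°.
With 8 satellites evenly phased, successive equator crossings are 26.58/8 = 3.323° apart.
That is 3.323 × 111.2 = 369 km at the equator.

369 km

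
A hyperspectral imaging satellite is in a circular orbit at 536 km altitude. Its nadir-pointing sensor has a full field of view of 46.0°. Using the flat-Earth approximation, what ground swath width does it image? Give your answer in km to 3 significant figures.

455 km

Half-angle = 46.0°/2 = 23°.
Swath width ≈ 2h·tan(θ/2) = 2 × 536 × tan(23°) = 455.0 km.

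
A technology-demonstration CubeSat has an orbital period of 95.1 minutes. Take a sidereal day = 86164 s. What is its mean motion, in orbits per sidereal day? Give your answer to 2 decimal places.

15.10

T = 95.1 min = 5706.0 s.
Orbits per sidereal day = 86164 / 5706.0 = 15.101.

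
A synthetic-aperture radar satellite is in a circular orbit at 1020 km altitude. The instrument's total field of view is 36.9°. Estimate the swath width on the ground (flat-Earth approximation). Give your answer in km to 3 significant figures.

Half-angle = 36.9°/2 = 18.45°.
Swath width ≈ 2h·tan(θ/2) = 2 × 1020 × tan(18.45°) = 680.6 km.

681 km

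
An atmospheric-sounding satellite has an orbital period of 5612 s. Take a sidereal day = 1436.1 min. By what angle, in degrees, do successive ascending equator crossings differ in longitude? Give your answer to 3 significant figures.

23.4°

During one orbit Earth rotates (5612.0 / 86166) × 360° = 23.45°.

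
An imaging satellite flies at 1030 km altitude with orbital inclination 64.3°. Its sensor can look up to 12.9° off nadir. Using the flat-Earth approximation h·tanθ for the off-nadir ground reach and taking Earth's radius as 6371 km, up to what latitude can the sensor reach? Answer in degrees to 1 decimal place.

66.4°

For a prograde orbit the ground track reaches latitude ±i = ±64.3°.
Sensor half-swath on the ground ≈ 1030·tan(12.9°) = 236 km = 2.12° of latitude.
Maximum observable latitude ≈ 64.3 + 2.12 = 66.4°.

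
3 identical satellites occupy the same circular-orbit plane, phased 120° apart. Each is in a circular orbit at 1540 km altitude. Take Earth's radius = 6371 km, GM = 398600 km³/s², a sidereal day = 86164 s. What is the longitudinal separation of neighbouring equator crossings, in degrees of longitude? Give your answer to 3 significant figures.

Semi-major axis a = 6371 + 1540 = 7911 km. Period T = 2π√(a³/μ) = 2π√(7911³/398600) = 7002.6 s = 116.71 min.
Single-satellite node shift = (7002.6/86164) × 360° = 29.26°.
With 3 satellites evenly phased, successive equator crossings are 29.26/3 = 9.752° apart.

9.75°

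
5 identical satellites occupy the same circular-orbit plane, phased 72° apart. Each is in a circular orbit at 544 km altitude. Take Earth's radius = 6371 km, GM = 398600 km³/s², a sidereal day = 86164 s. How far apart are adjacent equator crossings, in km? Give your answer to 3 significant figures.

Semi-major axis a = 6371 + 544 = 6915 km. Period T = 2π√(a³/μ) = 2π√(6915³/398600) = 5722.7 s = 95.38 min.
Single-satellite node shift = (5722.7/86164) × 360° = 23.91°.
With 5 satellites evenly phased, successive equator crossings are 23.91/5 = 4.782° apart.
That is 4.782 × 111.2 = 532 km at the equator.

532 km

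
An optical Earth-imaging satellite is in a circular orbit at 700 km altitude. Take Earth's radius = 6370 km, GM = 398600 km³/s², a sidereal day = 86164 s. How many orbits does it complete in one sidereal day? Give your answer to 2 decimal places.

14.56

Semi-major axis a = 6370 + 700 = 7070 km. Period T = 2π√(a³/μ) = 2π√(7070³/398600) = 5916.2 s = 98.60 min.
Orbits per sidereal day = 86164 / 5916.2 = 14.564.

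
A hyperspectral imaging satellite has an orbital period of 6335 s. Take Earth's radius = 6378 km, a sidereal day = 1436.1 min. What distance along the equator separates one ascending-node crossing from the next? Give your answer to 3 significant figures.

During one orbit Earth rotates (6335.0 / 86166) × 360° = 26.47°.
At the equator that is 26.47° × (2π·6378/360) km/° = 26.47 × 111.3 = 2946 km.

2950 km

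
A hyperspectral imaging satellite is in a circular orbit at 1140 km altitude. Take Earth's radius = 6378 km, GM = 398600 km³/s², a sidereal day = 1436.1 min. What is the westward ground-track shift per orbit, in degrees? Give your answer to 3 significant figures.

27.1°

Semi-major axis a = 6378 + 1140 = 7518 km. Period T = 2π√(a³/μ) = 2π√(7518³/398600) = 6487.3 s = 108.12 min.
During one orbit Earth rotates (6487.3 / 86166) × 360° = 27.10°.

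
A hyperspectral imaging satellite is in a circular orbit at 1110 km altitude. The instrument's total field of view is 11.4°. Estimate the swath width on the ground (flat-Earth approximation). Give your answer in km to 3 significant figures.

Half-angle = 11.4°/2 = 5.7°.
Swath width ≈ 2h·tan(θ/2) = 2 × 1110 × tan(5.7°) = 221.6 km.

222 km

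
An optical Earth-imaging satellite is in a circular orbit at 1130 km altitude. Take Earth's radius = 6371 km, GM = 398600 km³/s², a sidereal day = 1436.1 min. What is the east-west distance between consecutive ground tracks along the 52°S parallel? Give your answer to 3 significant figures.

1850 km

Semi-major axis a = 6371 + 1130 = 7501 km. Period T = 2π√(a³/μ) = 2π√(7501³/398600) = 6465.3 s = 107.76 min.
Node shift per orbit = (6465.3/86166) × 360° = 27.01°.
Equatorial spacing = 27.01 × 111.2 km/° = 3004 km.
At 52° latitude, spacing = 3004 × cos(52°) = 1849 km.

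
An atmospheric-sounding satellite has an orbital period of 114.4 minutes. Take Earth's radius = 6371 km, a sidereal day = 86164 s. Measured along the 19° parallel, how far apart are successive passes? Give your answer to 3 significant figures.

3020 km

T = 114.4 min = 6864.0 s.
Node shift per orbit = (6864.0/86164) × 360° = 28.68°.
Equatorial spacing = 28.68 × 111.2 km/° = 3189 km.
At 19° latitude, spacing = 3189 × cos(19°) = 3015 km.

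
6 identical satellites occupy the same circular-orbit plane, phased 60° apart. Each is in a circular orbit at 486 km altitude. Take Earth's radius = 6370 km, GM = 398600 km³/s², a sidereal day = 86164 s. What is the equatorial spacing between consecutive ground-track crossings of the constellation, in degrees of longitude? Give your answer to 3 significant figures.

3.93°

Semi-major axis a = 6370 + 486 = 6856 km. Period T = 2π√(a³/μ) = 2π√(6856³/398600) = 5649.6 s = 94.16 min.
Single-satellite node shift = (5649.6/86164) × 360° = 23.60°.
With 6 satellites evenly phased, successive equator crossings are 23.60/6 = 3.934° apart.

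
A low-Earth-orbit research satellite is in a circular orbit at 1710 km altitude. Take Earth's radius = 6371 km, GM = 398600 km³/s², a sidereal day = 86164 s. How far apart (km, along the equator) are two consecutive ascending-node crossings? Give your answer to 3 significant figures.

Semi-major axis a = 6371 + 1710 = 8081 km. Period T = 2π√(a³/μ) = 2π√(8081³/398600) = 7229.5 s = 120.49 min.
During one orbit Earth rotates (7229.5 / 86164) × 360° = 30.21°.
At the equator that is 30.21° × (2π·6371/360) km/° = 30.21 × 111.2 = 3359 km.

3360 km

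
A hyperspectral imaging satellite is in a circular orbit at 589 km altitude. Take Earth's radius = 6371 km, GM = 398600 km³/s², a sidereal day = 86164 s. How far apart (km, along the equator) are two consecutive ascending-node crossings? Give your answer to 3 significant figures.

Semi-major axis a = 6371 + 589 = 6960 km. Period T = 2π√(a³/μ) = 2π√(6960³/398600) = 5778.6 s = 96.31 min.
During one orbit Earth rotates (5778.6 / 86164) × 360° = 24.14°.
At the equator that is 24.14° × (2π·6371/360) km/° = 24.14 × 111.2 = 2685 km.

2680 km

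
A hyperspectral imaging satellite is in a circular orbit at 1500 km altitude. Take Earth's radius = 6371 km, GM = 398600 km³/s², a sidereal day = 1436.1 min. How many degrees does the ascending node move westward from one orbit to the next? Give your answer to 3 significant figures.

Semi-major axis a = 6371 + 1500 = 7871 km. Period T = 2π√(a³/μ) = 2π√(7871³/398600) = 6949.5 s = 115.83 min.
During one orbit Earth rotates (6949.5 / 86166) × 360° = 29.04°.

29.0°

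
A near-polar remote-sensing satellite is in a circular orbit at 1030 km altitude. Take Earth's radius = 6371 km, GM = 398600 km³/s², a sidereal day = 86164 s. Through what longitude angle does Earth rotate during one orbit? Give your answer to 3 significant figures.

26.5°

Semi-major axis a = 6371 + 1030 = 7401 km. Period T = 2π√(a³/μ) = 2π√(7401³/398600) = 6336.5 s = 105.61 min.
During one orbit Earth rotates (6336.5 / 86164) × 360° = 26.47°.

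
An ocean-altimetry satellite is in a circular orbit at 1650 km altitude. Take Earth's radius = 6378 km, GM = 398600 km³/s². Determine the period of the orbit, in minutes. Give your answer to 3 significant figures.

Semi-major axis a = 6378 + 1650 = 8028 km. Period T = 2π√(a³/μ) = 2π√(8028³/398600) = 7158.5 s = 119.31 min.

119 min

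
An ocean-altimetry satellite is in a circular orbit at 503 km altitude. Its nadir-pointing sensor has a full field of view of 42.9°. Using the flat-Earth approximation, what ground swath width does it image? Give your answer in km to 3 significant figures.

Half-angle = 42.9°/2 = 21.45°.
Swath width ≈ 2h·tan(θ/2) = 2 × 503 × tan(21.45°) = 395.3 km.

395 km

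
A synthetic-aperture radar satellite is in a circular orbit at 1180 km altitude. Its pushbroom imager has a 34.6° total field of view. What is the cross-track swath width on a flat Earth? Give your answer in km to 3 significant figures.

735 km

Half-angle = 34.6°/2 = 17.3°.
Swath width ≈ 2h·tan(θ/2) = 2 × 1180 × tan(17.3°) = 735.1 km.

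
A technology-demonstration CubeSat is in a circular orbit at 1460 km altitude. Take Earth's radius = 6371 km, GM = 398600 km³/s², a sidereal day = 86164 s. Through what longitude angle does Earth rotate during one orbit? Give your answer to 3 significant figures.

28.8°

Semi-major axis a = 6371 + 1460 = 7831 km. Period T = 2π√(a³/μ) = 2π√(7831³/398600) = 6896.6 s = 114.94 min.
During one orbit Earth rotates (6896.6 / 86164) × 360° = 28.81°.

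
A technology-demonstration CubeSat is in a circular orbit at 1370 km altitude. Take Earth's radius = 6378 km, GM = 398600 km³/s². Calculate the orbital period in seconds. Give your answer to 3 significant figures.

6790 seconds

Semi-major axis a = 6378 + 1370 = 7748 km. Period T = 2π√(a³/μ) = 2π√(7748³/398600) = 6787.3 s = 113.12 min.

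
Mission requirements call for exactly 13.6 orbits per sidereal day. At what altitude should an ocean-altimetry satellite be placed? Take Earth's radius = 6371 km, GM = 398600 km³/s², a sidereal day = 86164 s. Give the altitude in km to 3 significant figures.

1030 km

Required period T = 86164 / 13.6 = 6335.6 s.
From T = 2π√(a³/μ): a = (μ T²/4π²)^(1/3) = (398600 × 6335.6² / 4π²)^(1/3) = 7400 km.
Altitude h = a − R = 7400 − 6371 = 1029 km.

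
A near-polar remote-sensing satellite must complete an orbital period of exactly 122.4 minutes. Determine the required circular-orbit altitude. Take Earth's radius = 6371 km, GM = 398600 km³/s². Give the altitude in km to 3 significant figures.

T = 122.4 min = 7344.0 s.
From T = 2π√(a³/μ): a = (μ T²/4π²)^(1/3) = (398600 × 7344.0² / 4π²)^(1/3) = 8166 km.
Altitude h = a − R = 8166 − 6371 = 1795 km.

1800 km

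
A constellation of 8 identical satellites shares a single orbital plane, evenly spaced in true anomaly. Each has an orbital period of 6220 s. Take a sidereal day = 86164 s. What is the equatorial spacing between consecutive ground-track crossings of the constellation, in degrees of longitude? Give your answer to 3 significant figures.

Single-satellite node shift = (6220.0/86164) × 360° = 25.99°.
With 8 satellites evenly phased, successive equator crossings are 25.99/8 = 3.248° apart.

3.25°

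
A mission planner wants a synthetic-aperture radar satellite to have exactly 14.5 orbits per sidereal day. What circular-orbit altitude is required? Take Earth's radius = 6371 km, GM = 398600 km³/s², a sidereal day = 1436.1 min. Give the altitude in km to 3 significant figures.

Required period T = 86166 / 14.5 = 5942.5 s.
From T = 2π√(a³/μ): a = (μ T²/4π²)^(1/3) = (398600 × 5942.5² / 4π²)^(1/3) = 7091 km.
Altitude h = a − R = 7091 − 6371 = 720 km.

720 km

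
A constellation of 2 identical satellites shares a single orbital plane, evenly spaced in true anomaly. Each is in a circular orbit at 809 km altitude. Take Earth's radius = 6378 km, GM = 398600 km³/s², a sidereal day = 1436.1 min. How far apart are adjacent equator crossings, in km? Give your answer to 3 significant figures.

1410 km

Semi-major axis a = 6378 + 809 = 7187 km. Period T = 2π√(a³/μ) = 2π√(7187³/398600) = 6063.6 s = 101.06 min.
Single-satellite node shift = (6063.6/86166) × 360° = 25.33°.
With 2 satellites evenly phased, successive equator crossings are 25.33/2 = 12.667° apart.
That is 12.667 × 111.3 = 1410 km at the equator.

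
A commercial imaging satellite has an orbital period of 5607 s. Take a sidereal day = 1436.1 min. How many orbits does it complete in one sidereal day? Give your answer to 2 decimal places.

15.37

Orbits per sidereal day = 86166 / 5607.0 = 15.368.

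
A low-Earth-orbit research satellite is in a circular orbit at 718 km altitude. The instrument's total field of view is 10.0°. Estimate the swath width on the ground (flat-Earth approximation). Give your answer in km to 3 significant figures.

Half-angle = 10.0°/2 = 5°.
Swath width ≈ 2h·tan(θ/2) = 2 × 718 × tan(5°) = 125.6 km.

126 km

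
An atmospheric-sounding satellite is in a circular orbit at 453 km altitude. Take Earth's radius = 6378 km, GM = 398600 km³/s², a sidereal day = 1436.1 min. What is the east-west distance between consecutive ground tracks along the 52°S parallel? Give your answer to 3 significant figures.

1610 km

Semi-major axis a = 6378 + 453 = 6831 km. Period T = 2π√(a³/μ) = 2π√(6831³/398600) = 5618.7 s = 93.65 min.
Node shift per orbit = (5618.7/86166) × 360° = 23.47°.
Equatorial spacing = 23.47 × 111.3 km/° = 2613 km.
At 52° latitude, spacing = 2613 × cos(52°) = 1609 km.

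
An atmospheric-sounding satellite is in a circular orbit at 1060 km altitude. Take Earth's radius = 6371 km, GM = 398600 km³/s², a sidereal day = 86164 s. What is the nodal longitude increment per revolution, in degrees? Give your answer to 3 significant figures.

Semi-major axis a = 6371 + 1060 = 7431 km. Period T = 2π√(a³/μ) = 2π√(7431³/398600) = 6375.0 s = 106.25 min.
During one orbit Earth rotates (6375.0 / 86164) × 360° = 26.64°.

26.6°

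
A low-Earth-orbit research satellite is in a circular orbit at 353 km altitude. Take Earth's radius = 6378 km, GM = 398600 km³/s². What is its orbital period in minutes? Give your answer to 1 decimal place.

Semi-major axis a = 6378 + 353 = 6731 km. Period T = 2π√(a³/μ) = 2π√(6731³/398600) = 5495.8 s = 91.60 min.

91.6 min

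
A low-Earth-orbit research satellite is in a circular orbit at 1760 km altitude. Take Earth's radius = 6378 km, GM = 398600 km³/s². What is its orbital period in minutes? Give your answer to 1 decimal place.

Semi-major axis a = 6378 + 1760 = 8138 km. Period T = 2π√(a³/μ) = 2π√(8138³/398600) = 7306.1 s = 121.77 min.

121.8 min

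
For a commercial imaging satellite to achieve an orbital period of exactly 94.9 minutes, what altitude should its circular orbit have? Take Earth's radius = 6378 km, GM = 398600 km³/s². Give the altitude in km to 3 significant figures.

514 km

T = 94.9 min = 5694.0 s.
From T = 2π√(a³/μ): a = (μ T²/4π²)^(1/3) = (398600 × 5694.0² / 4π²)^(1/3) = 6892 km.
Altitude h = a − R = 6892 − 6378 = 514 km.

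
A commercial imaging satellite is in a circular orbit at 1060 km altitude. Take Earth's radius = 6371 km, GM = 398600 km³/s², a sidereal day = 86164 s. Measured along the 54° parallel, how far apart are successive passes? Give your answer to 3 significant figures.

1740 km

Semi-major axis a = 6371 + 1060 = 7431 km. Period T = 2π√(a³/μ) = 2π√(7431³/398600) = 6375.0 s = 106.25 min.
Node shift per orbit = (6375.0/86164) × 360° = 26.64°.
Equatorial spacing = 26.64 × 111.2 km/° = 2962 km.
At 54° latitude, spacing = 2962 × cos(54°) = 1741 km.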